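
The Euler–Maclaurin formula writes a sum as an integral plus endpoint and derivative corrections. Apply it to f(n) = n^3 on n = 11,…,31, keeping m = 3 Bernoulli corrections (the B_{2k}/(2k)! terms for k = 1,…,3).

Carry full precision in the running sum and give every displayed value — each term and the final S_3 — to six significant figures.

S_3 ≈ 242991

The integral term ∫_11^31 x^3 dx = 227220.
Endpoint term: (f(11) + f(31))/2 = (1331.00 + 29791.0)/2 = 15561.0.
Integral + boundary = 242781.
Correction k=1: B_{2}/2! · (f^{(1)}(31) − f^{(1)}(11)) = 1/12 · (2883.00 − 363.000) = 210.000.
Partial sum through k=1: 242991.
Correction k=2: B_{4}/4! · (f^{(3)}(31) − f^{(3)}(11)) = −1/720 · (6.00000 − 6.00000) = 0.00000.
Partial sum through k=2: 242991.
Correction k=3: B_{6}/6! · (f^{(5)}(31) − f^{(5)}(11)) = 1/30240 · (0.00000 − 0.00000) = 0.00000.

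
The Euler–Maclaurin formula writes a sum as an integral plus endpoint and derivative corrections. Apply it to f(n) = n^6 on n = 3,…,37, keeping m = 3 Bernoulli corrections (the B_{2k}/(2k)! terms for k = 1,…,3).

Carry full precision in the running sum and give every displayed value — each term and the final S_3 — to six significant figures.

S_3 ≈ 1.48792e+10

The integral term ∫_3^37 x^6 dx = 1.35617e+10.
Boundary: ½(f(3) + f(37)) = ½(729.000 + 2.56573e+09) = 1.28286e+09.
Running total after boundary: 1.48446e+10.
Correction k=1: B_{2}/2! · (f^{(1)}(37) − f^{(1)}(3)) = 1/12 · (4.16064e+08 − 1458.00) = 3.46719e+07.
Partial sum through k=1: 1.48792e+10.
Correction k=2: B_{4}/4! · (f^{(3)}(37) − f^{(3)}(3)) = −1/720 · (6.07836e+06 − 3240.00) = -8437.67.
Partial sum through k=2: 1.48792e+10.
Correction k=3: B_{6}/6! · (f^{(5)}(37) − f^{(5)}(3)) = 1/30240 · (26640.0 − 2160.00) = 0.809524.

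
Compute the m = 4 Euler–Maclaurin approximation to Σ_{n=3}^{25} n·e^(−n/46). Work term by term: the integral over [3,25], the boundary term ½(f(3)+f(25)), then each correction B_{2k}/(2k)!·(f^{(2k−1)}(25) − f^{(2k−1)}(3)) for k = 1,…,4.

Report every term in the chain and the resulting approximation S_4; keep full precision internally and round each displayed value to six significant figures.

Integral: ∫_3^25 x·e^(−x/46) dx = 215.044.
Endpoint term: (f(3) + f(25))/2 = (2.81059 + 14.5181)/2 = 8.66436.
Integral + boundary = 223.708.
k=1: B_{2}/(2)! × [f^{(1)}(25) − f^{(1)}(3)] = 1/12 × (0.265114 − 0.875764) = -0.0508875.
Partial sum through k=1: 223.657.
k=2: B_{4}/(4)! × [f^{(3)}(25) − f^{(3)}(3)] = −1/720 × (0.000674179 − 0.00129938) = 8.68337e-07.
Partial sum through k=2: 223.657.
k=3: B_{6}/(6)! × [f^{(5)}(25) − f^{(5)}(3)] = 1/30240 × (5.78010e-07 − 1.03255e-06) = -1.50313e-11.
Partial sum through k=3: 223.657.
k=4: B_{8}/(8)! × [f^{(7)}(25) − f^{(7)}(3)] = −1/1209600 × (3.95751e-10 − 6.85744e-10) = 2.39743e-16.

S_4 ≈ 223.657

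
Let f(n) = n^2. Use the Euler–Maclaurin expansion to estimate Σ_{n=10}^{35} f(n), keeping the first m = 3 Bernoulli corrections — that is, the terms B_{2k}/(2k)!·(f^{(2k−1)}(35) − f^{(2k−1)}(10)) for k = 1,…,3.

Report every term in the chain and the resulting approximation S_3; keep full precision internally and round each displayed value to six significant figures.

∫_10^35 x^2 dx evaluates to 13958.3.
Boundary: ½(f(10) + f(35)) = ½(100.000 + 1225.00) = 662.500.
So far: 14620.8.
Order-1 term: 1/12 · (70.0000 − 20.0000) = 4.16667.
Partial sum through k=1: 14625.0.
Order-2 term: −1/720 · (0.00000 − 0.00000) = 0.00000.
Partial sum through k=2: 14625.0.
Order-3 term: 1/30240 · (0.00000 − 0.00000) = 0.00000.

S_3 ≈ 14625.0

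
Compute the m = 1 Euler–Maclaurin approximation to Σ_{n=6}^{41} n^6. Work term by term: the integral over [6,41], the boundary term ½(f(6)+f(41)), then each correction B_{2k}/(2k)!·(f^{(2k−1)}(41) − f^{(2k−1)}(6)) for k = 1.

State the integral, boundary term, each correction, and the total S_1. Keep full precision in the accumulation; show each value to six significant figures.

S_1 ≈ 3.02550e+10

The integral term ∫_6^41 x^6 dx = 2.78220e+10.
Endpoint term: (f(6) + f(41))/2 = (46656.0 + 4.75010e+09)/2 = 2.37508e+09.
Running total after boundary: 3.01971e+10.
Order-1 term: 1/12 · (6.95137e+08 − 46656.0) = 5.79242e+07.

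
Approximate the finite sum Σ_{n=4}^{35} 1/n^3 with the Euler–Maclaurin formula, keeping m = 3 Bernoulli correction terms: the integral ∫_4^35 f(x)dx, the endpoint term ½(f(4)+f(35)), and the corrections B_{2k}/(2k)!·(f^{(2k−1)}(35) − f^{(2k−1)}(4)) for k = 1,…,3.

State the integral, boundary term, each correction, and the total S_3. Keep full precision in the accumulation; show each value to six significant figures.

S_3 ≈ 0.0396233

Integral: ∫_4^35 1/x^3 dx = 0.0308418.
Endpoint term: (f(4) + f(35))/2 = (0.0156250 + 2.33236e-05)/2 = 0.00782416.
Integral + boundary = 0.0386660.
Order-1 term: 1/12 · (-1.99917e-06 − (-0.0117188)) = 0.000976396.
Running total after k=1: 0.0396424.
Order-2 term: −1/720 · (-3.26395e-08 − (-0.0146484)) = -2.03450e-05.
Running total after k=2: 0.0396220.
Order-3 term: 1/30240 · (-1.11907e-09 − (-0.0384521)) = 1.27157e-06.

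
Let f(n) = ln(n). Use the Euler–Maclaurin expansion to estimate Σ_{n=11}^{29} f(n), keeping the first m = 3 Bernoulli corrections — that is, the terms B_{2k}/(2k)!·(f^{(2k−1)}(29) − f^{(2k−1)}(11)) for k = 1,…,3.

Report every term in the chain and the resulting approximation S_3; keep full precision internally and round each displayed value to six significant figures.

S_3 ≈ 56.1526

∫_11^29 ln(x) dx evaluates to 53.2747.
Endpoint term: (f(11) + f(29))/2 = (2.39790 + 3.36730)/2 = 2.88260.
Running total after boundary: 56.1573.
Correction k=1: B_{2}/2! · (f^{(1)}(29) − f^{(1)}(11)) = 1/12 · (0.0344828 − 0.0909091) = -0.00470219.
After k=1: 56.1526.
Correction k=2: B_{4}/4! · (f^{(3)}(29) − f^{(3)}(11)) = −1/720 · (8.20042e-05 − 0.00150263) = 1.97309e-06.
After k=2: 56.1526.
Correction k=3: B_{6}/6! · (f^{(5)}(29) − f^{(5)}(11)) = 1/30240 · (1.17010e-06 − 0.000149021) = -4.88925e-09.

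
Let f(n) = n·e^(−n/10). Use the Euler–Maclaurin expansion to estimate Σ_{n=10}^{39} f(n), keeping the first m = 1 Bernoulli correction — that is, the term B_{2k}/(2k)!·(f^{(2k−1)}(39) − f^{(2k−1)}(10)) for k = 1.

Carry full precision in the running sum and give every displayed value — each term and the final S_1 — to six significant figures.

Integral: ∫_10^39 x·e^(−x/10) dx = 63.6574.
Boundary: ½(f(10) + f(39)) = ½(3.67879 + 0.789435) = 2.23411.
So far: 65.8915.
Correction k=1: B_{2}/2! · (f^{(1)}(39) − f^{(1)}(10)) = 1/12 · (-0.0587015 − 0.00000) = -0.00489180.

S_1 ≈ 65.8866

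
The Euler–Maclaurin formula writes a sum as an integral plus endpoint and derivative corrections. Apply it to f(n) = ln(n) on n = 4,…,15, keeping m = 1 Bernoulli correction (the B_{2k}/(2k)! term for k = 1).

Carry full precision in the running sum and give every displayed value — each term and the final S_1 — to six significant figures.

S_1 ≈ 26.1075

∫_4^15 ln(x) dx evaluates to 24.0756.
Boundary: ½(f(4) + f(15)) = ½(1.38629 + 2.70805) = 2.04717.
Running total after boundary: 26.1227.
Correction k=1: B_{2}/2! · (f^{(1)}(15) − f^{(1)}(4)) = 1/12 · (0.0666667 − 0.250000) = -0.0152778.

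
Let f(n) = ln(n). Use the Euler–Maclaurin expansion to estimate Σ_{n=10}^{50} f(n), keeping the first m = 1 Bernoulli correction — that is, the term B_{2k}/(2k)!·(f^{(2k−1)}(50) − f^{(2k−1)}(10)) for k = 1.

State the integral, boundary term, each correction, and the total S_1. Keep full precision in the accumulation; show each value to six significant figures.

Integral: ∫_10^50 ln(x) dx = 132.575.
½[f(10) + f(50)] = ½[2.30259 + 3.91202] = 3.10730.
So far: 135.683.
Order-1 term: 1/12 · (0.0200000 − 0.100000) = -0.00666667.

S_1 ≈ 135.676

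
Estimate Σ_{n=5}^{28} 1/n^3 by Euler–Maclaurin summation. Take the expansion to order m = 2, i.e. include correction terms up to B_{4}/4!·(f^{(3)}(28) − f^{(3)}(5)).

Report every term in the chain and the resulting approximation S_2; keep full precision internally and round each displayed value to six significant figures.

Integral: ∫_5^28 1/x^3 dx = 0.0193622.
Endpoint term: (f(5) + f(28))/2 = (0.00800000 + 4.55539e-05)/2 = 0.00402278.
Integral + boundary = 0.0233850.
Correction k=1: B_{2}/2! · (f^{(1)}(28) − f^{(1)}(5)) = 1/12 · (-4.88078e-06 − (-0.00480000)) = 0.000399593.
Partial sum through k=1: 0.0237846.
Correction k=2: B_{4}/4! · (f^{(3)}(28) − f^{(3)}(5)) = −1/720 · (-1.24510e-07 − (-0.00384000)) = -5.33316e-06.

S_2 ≈ 0.0237793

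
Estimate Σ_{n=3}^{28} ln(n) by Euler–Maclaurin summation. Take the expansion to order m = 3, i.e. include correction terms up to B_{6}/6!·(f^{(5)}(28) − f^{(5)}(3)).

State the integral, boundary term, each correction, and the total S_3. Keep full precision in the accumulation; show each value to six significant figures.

S_3 ≈ 67.1966

The integral term ∫_3^28 ln(x) dx = 65.0059.
Boundary: ½(f(3) + f(28)) = ½(1.09861 + 3.33220) = 2.21541.
So far: 67.2213.
Correction k=1: B_{2}/2! · (f^{(1)}(28) − f^{(1)}(3)) = 1/12 · (0.0357143 − 0.333333) = -0.0248016.
Partial sum through k=1: 67.1965.
Correction k=2: B_{4}/4! · (f^{(3)}(28) − f^{(3)}(3)) = −1/720 · (9.11079e-05 − 0.0740741) = 0.000102754.
Partial sum through k=2: 67.1966.
Correction k=3: B_{6}/6! · (f^{(5)}(28) − f^{(5)}(3)) = 1/30240 · (1.39451e-06 − 0.0987654) = -3.26601e-06.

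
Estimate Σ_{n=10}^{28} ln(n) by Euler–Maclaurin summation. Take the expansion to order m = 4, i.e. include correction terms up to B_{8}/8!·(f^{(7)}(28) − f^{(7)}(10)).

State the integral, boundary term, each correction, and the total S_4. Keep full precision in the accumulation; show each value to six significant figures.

S_4 ≈ 55.0879

Integral: ∫_10^28 ln(x) dx = 52.2759.
Boundary: ½(f(10) + f(28)) = ½(2.30259 + 3.33220) = 2.81739.
So far: 55.0933.
k=1: B_{2}/(2)! × [f^{(1)}(28) − f^{(1)}(10)] = 1/12 × (0.0357143 − 0.100000) = -0.00535714.
Partial sum through k=1: 55.0879.
k=2: B_{4}/(4)! × [f^{(3)}(28) − f^{(3)}(10)] = −1/720 × (9.11079e-05 − 0.00200000) = 2.65124e-06.
Partial sum through k=2: 55.0879.
k=3: B_{6}/(6)! × [f^{(5)}(28) − f^{(5)}(10)] = 1/30240 × (1.39451e-06 − 0.000240000) = -7.89039e-09.
Partial sum through k=3: 55.0879.
k=4: B_{8}/(8)! × [f^{(7)}(28) − f^{(7)}(10)] = −1/1209600 × (5.33613e-08 − 7.20000e-05) = 5.94797e-11.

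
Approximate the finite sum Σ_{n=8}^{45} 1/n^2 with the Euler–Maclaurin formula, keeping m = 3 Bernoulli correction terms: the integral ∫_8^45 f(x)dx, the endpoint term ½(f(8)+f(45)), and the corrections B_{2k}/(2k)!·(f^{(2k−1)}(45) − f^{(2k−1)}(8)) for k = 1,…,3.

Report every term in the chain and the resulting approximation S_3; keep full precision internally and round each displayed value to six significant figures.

S_3 ≈ 0.111160

Integral: ∫_8^45 1/x^2 dx = 0.102778.
Endpoint term: (f(8) + f(45))/2 = (0.0156250 + 0.000493827)/2 = 0.00805941.
So far: 0.110837.
Correction k=1: B_{2}/2! · (f^{(1)}(45) − f^{(1)}(8)) = 1/12 · (-2.19479e-05 − (-0.00390625)) = 0.000323692.
Running total after k=1: 0.111161.
Correction k=2: B_{4}/4! · (f^{(3)}(45) − f^{(3)}(8)) = −1/720 · (-1.30061e-07 − (-0.000732422)) = -1.01707e-06.
Running total after k=2: 0.111160.
Correction k=3: B_{6}/6! · (f^{(5)}(45) − f^{(5)}(8)) = 1/30240 · (-1.92684e-09 − (-0.000343323)) = 1.13532e-08.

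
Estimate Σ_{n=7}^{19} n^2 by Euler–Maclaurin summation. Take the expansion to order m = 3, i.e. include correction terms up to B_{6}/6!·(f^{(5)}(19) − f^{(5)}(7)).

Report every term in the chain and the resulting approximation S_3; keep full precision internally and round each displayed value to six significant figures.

Integral: ∫_7^19 x^2 dx = 2172.00.
Boundary: ½(f(7) + f(19)) = ½(49.0000 + 361.000) = 205.000.
Running total after boundary: 2377.00.
Order-1 term: 1/12 · (38.0000 − 14.0000) = 2.00000.
After k=1: 2379.00.
Order-2 term: −1/720 · (0.00000 − 0.00000) = 0.00000.
After k=2: 2379.00.
Order-3 term: 1/30240 · (0.00000 − 0.00000) = 0.00000.

S_3 ≈ 2379.00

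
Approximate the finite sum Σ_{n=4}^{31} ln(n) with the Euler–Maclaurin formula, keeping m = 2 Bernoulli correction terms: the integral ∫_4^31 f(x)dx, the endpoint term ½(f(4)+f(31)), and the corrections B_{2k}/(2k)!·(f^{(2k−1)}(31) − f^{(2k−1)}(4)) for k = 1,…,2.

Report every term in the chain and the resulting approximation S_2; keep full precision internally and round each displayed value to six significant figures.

S_2 ≈ 76.3005

∫_4^31 ln(x) dx evaluates to 73.9084.
½[f(4) + f(31)] = ½[1.38629 + 3.43399] = 2.41014.
Integral + boundary = 76.3186.
k=1: B_{2}/(2)! × [f^{(1)}(31) − f^{(1)}(4)] = 1/12 × (0.0322581 − 0.250000) = -0.0181452.
After k=1: 76.3004.
k=2: B_{4}/(4)! × [f^{(3)}(31) − f^{(3)}(4)] = −1/720 × (6.71344e-05 − 0.0312500) = 4.33095e-05.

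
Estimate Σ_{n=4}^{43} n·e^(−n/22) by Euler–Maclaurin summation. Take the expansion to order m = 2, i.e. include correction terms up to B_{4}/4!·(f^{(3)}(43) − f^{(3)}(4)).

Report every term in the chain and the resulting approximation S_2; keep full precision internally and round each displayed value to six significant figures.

∫_4^43 x·e^(−x/22) dx evaluates to 274.377.
Boundary: ½(f(4) + f(43)) = ½(3.33501 + 6.09004) = 4.71253.
Integral + boundary = 279.090.
k=1: B_{2}/(2)! × [f^{(1)}(43) − f^{(1)}(4)] = 1/12 × (-0.135191 − 0.682161) = -0.0681127.
Running total after k=1: 279.022.
k=2: B_{4}/(4)! × [f^{(3)}(43) − f^{(3)}(4)] = −1/720 × (0.000305923 − 0.00485468) = 6.31772e-06.

S_2 ≈ 279.022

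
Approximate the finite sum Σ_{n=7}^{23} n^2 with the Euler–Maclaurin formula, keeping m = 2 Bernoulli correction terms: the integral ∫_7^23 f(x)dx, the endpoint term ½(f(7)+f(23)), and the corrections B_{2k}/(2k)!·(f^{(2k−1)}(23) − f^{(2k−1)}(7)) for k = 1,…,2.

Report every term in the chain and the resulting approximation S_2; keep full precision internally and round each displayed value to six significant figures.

Integral: ∫_7^23 x^2 dx = 3941.33.
½[f(7) + f(23)] = ½[49.0000 + 529.000] = 289.000.
Integral + boundary = 4230.33.
k=1: B_{2}/(2)! × [f^{(1)}(23) − f^{(1)}(7)] = 1/12 × (46.0000 − 14.0000) = 2.66667.
Running total after k=1: 4233.00.
k=2: B_{4}/(4)! × [f^{(3)}(23) − f^{(3)}(7)] = −1/720 × (0.00000 − 0.00000) = 0.00000.

S_2 ≈ 4233.00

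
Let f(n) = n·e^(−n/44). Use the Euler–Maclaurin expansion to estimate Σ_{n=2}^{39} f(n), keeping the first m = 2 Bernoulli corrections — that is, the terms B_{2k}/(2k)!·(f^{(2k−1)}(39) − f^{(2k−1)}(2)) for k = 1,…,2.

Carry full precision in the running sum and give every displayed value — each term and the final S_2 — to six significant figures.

∫_2^39 x·e^(−x/44) dx evaluates to 428.881.
Boundary: ½(f(2) + f(39)) = ½(1.91113 + 16.0739) = 8.99252.
Running total after boundary: 437.874.
Order-1 term: 1/12 · (0.0468354 − 0.912128) = -0.0721077.
Running total after k=1: 437.802.
Order-2 term: −1/720 · (0.000449968 − 0.00145829) = 1.40045e-06.

S_2 ≈ 437.802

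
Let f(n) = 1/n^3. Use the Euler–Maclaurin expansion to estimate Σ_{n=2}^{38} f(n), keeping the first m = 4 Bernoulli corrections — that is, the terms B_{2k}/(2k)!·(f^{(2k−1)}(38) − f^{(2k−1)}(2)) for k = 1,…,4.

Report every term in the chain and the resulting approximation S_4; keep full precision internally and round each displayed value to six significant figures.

The integral term ∫_2^38 1/x^3 dx = 0.124654.
½[f(2) + f(38)] = ½[0.125000 + 1.82242e-05] = 0.0625091.
Integral + boundary = 0.187163.
Correction k=1: B_{2}/2! · (f^{(1)}(38) − f^{(1)}(2)) = 1/12 · (-1.43876e-06 − (-0.187500)) = 0.0156249.
Partial sum through k=1: 0.202788.
Correction k=2: B_{4}/4! · (f^{(3)}(38) − f^{(3)}(2)) = −1/720 · (-1.99274e-08 − (-0.937500)) = -0.00130208.
Partial sum through k=2: 0.201486.
Correction k=3: B_{6}/6! · (f^{(5)}(38) − f^{(5)}(2)) = 1/30240 · (-5.79605e-10 − (-9.84375)) = 0.000325521.
Partial sum through k=3: 0.201811.
Correction k=4: B_{8}/8! · (f^{(7)}(38) − f^{(7)}(2)) = −1/1209600 · (-2.88999e-11 − (-177.188)) = -0.000146484.

S_4 ≈ 0.201665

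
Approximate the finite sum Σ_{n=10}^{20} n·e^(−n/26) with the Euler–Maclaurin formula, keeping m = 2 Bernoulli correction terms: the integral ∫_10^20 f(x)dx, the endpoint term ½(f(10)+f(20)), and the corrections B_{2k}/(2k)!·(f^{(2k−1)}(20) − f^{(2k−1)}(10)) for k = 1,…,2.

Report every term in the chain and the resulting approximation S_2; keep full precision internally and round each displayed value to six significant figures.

S_2 ≈ 90.9683

Integral: ∫_10^20 x·e^(−x/26) dx = 82.9570.
½[f(10) + f(20)] = ½[6.80712 + 9.26739] = 8.03726.
Running total after boundary: 90.9943.
Order-1 term: 1/12 · (0.106931 − 0.418900) = -0.0259974.
Partial sum through k=1: 90.9683.
Order-2 term: −1/720 · (0.00152910 − 0.00263362) = 1.53405e-06.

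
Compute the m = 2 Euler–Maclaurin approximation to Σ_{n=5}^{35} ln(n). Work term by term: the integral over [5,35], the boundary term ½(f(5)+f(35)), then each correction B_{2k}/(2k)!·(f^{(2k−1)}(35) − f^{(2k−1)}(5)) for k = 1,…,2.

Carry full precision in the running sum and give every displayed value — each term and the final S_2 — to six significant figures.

S_2 ≈ 88.9581

The integral term ∫_5^35 ln(x) dx = 86.3900.
Endpoint term: (f(5) + f(35))/2 = (1.60944 + 3.55535)/2 = 2.58239.
So far: 88.9724.
Order-1 term: 1/12 · (0.0285714 − 0.200000) = -0.0142857.
Running total after k=1: 88.9581.
Order-2 term: −1/720 · (4.66472e-05 − 0.0160000) = 2.21574e-05.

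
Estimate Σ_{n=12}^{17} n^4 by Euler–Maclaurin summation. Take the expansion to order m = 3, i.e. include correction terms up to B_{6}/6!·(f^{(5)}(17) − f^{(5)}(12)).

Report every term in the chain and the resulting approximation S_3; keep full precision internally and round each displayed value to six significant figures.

∫_12^17 x^4 dx evaluates to 234205.
Boundary: ½(f(12) + f(17)) = ½(20736.0 + 83521.0) = 52128.5.
Integral + boundary = 286334.
Correction k=1: B_{2}/2! · (f^{(1)}(17) − f^{(1)}(12)) = 1/12 · (19652.0 − 6912.00) = 1061.67.
Partial sum through k=1: 287395.
Correction k=2: B_{4}/4! · (f^{(3)}(17) − f^{(3)}(12)) = −1/720 · (408.000 − 288.000) = -0.166667.
Partial sum through k=2: 287395.
Correction k=3: B_{6}/6! · (f^{(5)}(17) − f^{(5)}(12)) = 1/30240 · (0.00000 − 0.00000) = 0.00000.

S_3 ≈ 287395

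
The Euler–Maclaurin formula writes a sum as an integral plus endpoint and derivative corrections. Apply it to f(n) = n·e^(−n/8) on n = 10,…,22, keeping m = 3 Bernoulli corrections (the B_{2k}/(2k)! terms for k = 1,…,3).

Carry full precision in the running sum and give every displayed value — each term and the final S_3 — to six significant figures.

The integral term ∫_10^22 x·e^(−x/8) dx = 25.9140.
½[f(10) + f(22)] = ½[2.86505 + 1.40641] = 2.13573.
So far: 28.0497.
Order-1 term: 1/12 · (-0.111874 − (-0.0716262)) = -0.00335396.
After k=1: 28.0464.
Order-2 term: −1/720 · (0.000249718 − 0.00783412) = 1.05339e-05.
After k=2: 28.0464.
Order-3 term: 1/30240 · (3.51166e-05 − 0.000262303) = -7.51278e-09.

S_3 ≈ 28.0464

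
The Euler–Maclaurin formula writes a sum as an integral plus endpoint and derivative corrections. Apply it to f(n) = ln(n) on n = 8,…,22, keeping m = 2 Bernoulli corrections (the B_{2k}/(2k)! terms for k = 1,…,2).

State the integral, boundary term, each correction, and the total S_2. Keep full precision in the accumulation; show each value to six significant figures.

S_2 ≈ 39.9460

The integral term ∫_8^22 ln(x) dx = 37.3674.
½[f(8) + f(22)] = ½[2.07944 + 3.09104] = 2.58524.
So far: 39.9526.
k=1: B_{2}/(2)! × [f^{(1)}(22) − f^{(1)}(8)] = 1/12 × (0.0454545 − 0.125000) = -0.00662879.
Partial sum through k=1: 39.9460.
k=2: B_{4}/(4)! × [f^{(3)}(22) − f^{(3)}(8)] = −1/720 × (0.000187829 − 0.00390625) = 5.16447e-06.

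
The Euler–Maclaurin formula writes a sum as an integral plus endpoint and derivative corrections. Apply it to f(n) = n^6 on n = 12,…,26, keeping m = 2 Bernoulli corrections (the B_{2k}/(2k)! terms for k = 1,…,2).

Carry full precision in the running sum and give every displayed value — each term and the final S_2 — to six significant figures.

S_2 ≈ 1.30405e+09

The integral term ∫_12^26 x^6 dx = 1.14228e+09.
½[f(12) + f(26)] = ½[2.98598e+06 + 3.08916e+08] = 1.55951e+08.
Integral + boundary = 1.29823e+09.
k=1: B_{2}/(2)! × [f^{(1)}(26) − f^{(1)}(12)] = 1/12 × (7.12883e+07 − 1.49299e+06) = 5.81627e+06.
After k=1: 1.30405e+09.
k=2: B_{4}/(4)! × [f^{(3)}(26) − f^{(3)}(12)] = −1/720 × (2.10912e+06 − 207360) = -2641.33.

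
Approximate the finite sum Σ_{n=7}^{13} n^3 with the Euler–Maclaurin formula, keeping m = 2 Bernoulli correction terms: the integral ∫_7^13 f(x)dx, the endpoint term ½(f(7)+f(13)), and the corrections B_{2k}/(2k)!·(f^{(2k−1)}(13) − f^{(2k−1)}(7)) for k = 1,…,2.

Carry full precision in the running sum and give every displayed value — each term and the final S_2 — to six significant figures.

Integral: ∫_7^13 x^3 dx = 6540.00.
Endpoint term: (f(7) + f(13))/2 = (343.000 + 2197.00)/2 = 1270.00.
So far: 7810.00.
Order-1 term: 1/12 · (507.000 − 147.000) = 30.0000.
Partial sum through k=1: 7840.00.
Order-2 term: −1/720 · (6.00000 − 6.00000) = 0.00000.

S_2 ≈ 7840.00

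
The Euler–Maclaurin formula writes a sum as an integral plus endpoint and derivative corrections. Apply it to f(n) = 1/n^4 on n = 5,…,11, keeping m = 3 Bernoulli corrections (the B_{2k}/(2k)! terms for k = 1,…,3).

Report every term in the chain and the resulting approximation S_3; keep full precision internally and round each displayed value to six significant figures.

S_3 ≈ 0.00335296

Integral: ∫_5^11 1/x^4 dx = 0.00241623.
Endpoint term: (f(5) + f(11))/2 = (0.00160000 + 6.83013e-05)/2 = 0.000834151.
Integral + boundary = 0.00325038.
Correction k=1: B_{2}/2! · (f^{(1)}(11) − f^{(1)}(5)) = 1/12 · (-2.48369e-05 − (-0.00128000)) = 0.000104597.
Running total after k=1: 0.00335498.
Correction k=2: B_{4}/4! · (f^{(3)}(11) − f^{(3)}(5)) = −1/720 · (-6.15790e-06 − (-0.00153600)) = -2.12478e-06.
Running total after k=2: 0.00335285.
Correction k=3: B_{6}/6! · (f^{(5)}(11) − f^{(5)}(5)) = 1/30240 · (-2.84994e-06 − (-0.00344064)) = 1.13684e-07.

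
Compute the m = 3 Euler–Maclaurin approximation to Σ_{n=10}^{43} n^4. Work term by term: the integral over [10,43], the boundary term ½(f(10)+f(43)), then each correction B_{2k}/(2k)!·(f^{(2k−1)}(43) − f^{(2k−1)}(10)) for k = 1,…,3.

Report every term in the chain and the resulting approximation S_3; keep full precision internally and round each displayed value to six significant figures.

The integral term ∫_10^43 x^4 dx = 2.93817e+07.
Boundary: ½(f(10) + f(43)) = ½(10000.0 + 3.41880e+06) = 1.71440e+06.
Running total after boundary: 3.10961e+07.
Order-1 term: 1/12 · (318028 − 4000.00) = 26169.0.
After k=1: 3.11223e+07.
Order-2 term: −1/720 · (1032.00 − 240.000) = -1.10000.
After k=2: 3.11223e+07.
Order-3 term: 1/30240 · (0.00000 − 0.00000) = 0.00000.

S_3 ≈ 3.11223e+07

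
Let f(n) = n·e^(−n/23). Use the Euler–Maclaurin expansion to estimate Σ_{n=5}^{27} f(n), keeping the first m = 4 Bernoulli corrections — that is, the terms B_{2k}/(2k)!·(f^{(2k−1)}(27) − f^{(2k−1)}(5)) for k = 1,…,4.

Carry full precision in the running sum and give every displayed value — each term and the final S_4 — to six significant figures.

S_4 ≈ 168.772

Integral: ∫_5^27 x·e^(−x/23) dx = 162.644.
½[f(5) + f(27)] = ½[4.02308 + 8.34718] = 6.18513.
Running total after boundary: 168.829.
k=1: B_{2}/(2)! × [f^{(1)}(27) − f^{(1)}(5)] = 1/12 × (-0.0537661 − 0.629699) = -0.0569554.
After k=1: 168.772.
k=2: B_{4}/(4)! × [f^{(3)}(27) − f^{(3)}(5)] = −1/720 × (0.00106719 − 0.00423238) = 4.39610e-06.
After k=2: 168.772.
k=3: B_{6}/(6)! × [f^{(5)}(27) − f^{(5)}(5)] = 1/30240 × (4.22688e-06 − 1.37512e-05) = -3.14959e-10.
After k=3: 168.772.
k=4: B_{8}/(8)! × [f^{(7)}(27) − f^{(7)}(5)] = −1/1209600 × (1.21671e-08 − 3.68653e-08) = 2.04185e-14.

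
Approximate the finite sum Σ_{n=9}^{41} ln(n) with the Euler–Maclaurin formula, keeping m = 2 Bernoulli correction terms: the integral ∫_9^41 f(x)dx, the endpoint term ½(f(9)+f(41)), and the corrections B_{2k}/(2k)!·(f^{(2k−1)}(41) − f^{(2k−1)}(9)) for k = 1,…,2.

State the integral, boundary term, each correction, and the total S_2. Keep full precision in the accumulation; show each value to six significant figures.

S_2 ≈ 103.430

∫_9^41 ln(x) dx evaluates to 100.481.
Endpoint term: (f(9) + f(41))/2 = (2.19722 + 3.71357)/2 = 2.95540.
So far: 103.437.
k=1: B_{2}/(2)! × [f^{(1)}(41) − f^{(1)}(9)] = 1/12 × (0.0243902 − 0.111111) = -0.00722674.
After k=1: 103.430.
k=2: B_{4}/(4)! × [f^{(3)}(41) − f^{(3)}(9)] = −1/720 × (2.90187e-05 − 0.00274348) = 3.77009e-06.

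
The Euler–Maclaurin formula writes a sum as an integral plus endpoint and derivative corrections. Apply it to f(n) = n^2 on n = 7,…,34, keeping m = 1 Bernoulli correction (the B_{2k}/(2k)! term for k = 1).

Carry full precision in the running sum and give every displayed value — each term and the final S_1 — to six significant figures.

Integral: ∫_7^34 x^2 dx = 12987.0.
Endpoint term: (f(7) + f(34))/2 = (49.0000 + 1156.00)/2 = 602.500.
Running total after boundary: 13589.5.
Order-1 term: 1/12 · (68.0000 − 14.0000) = 4.50000.

S_1 ≈ 13594.0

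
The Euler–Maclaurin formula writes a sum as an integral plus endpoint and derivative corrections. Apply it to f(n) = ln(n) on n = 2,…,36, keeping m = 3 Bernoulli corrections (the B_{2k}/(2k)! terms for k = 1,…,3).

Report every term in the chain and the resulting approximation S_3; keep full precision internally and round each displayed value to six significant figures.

∫_2^36 ln(x) dx evaluates to 93.6204.
½[f(2) + f(36)] = ½[0.693147 + 3.58352] = 2.13833.
Running total after boundary: 95.7587.
k=1: B_{2}/(2)! × [f^{(1)}(36) − f^{(1)}(2)] = 1/12 × (0.0277778 − 0.500000) = -0.0393519.
Partial sum through k=1: 95.7194.
k=2: B_{4}/(4)! × [f^{(3)}(36) − f^{(3)}(2)] = −1/720 × (4.28669e-05 − 0.250000) = 0.000347163.
Partial sum through k=2: 95.7197.
k=3: B_{6}/(6)! × [f^{(5)}(36) − f^{(5)}(2)] = 1/30240 × (3.96916e-07 − 0.750000) = -2.48016e-05.

S_3 ≈ 95.7197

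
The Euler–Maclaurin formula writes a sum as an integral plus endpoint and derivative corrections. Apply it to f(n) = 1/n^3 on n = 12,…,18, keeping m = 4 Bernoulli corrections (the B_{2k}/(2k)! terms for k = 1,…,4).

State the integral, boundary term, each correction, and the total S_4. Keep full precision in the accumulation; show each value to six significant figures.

∫_12^18 1/x^3 dx evaluates to 0.00192901.
Endpoint term: (f(12) + f(18))/2 = (0.000578704 + 0.000171468)/2 = 0.000375086.
So far: 0.00230410.
Correction k=1: B_{2}/2! · (f^{(1)}(18) − f^{(1)}(12)) = 1/12 · (-2.85780e-05 − (-0.000144676)) = 9.67483e-06.
Partial sum through k=1: 0.00231377.
Correction k=2: B_{4}/4! · (f^{(3)}(18) − f^{(3)}(12)) = −1/720 · (-1.76407e-06 − (-2.00939e-05)) = -2.54581e-08.
Partial sum through k=2: 0.00231375.
Correction k=3: B_{6}/6! · (f^{(5)}(18) − f^{(5)}(12)) = 1/30240 · (-2.28676e-07 − (-5.86071e-06)) = 1.86245e-10.
Partial sum through k=3: 0.00231375.
Correction k=4: B_{8}/8! · (f^{(7)}(18) − f^{(7)}(12)) = −1/1209600 · (-5.08169e-08 − (-2.93036e-06)) = -2.38057e-12.

S_4 ≈ 0.00231375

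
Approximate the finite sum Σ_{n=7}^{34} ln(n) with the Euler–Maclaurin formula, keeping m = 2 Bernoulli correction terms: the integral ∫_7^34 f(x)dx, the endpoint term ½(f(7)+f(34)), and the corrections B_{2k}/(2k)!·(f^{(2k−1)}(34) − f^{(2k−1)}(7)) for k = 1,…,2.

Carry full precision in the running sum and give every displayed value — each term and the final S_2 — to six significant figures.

The integral term ∫_7^34 ln(x) dx = 79.2749.
Boundary: ½(f(7) + f(34)) = ½(1.94591 + 3.52636) = 2.73614.
Integral + boundary = 82.0110.
Correction k=1: B_{2}/2! · (f^{(1)}(34) − f^{(1)}(7)) = 1/12 · (0.0294118 − 0.142857) = -0.00945378.
Running total after k=1: 82.0016.
Correction k=2: B_{4}/4! · (f^{(3)}(34) − f^{(3)}(7)) = −1/720 · (5.08854e-05 − 0.00583090) = 8.02780e-06.

S_2 ≈ 82.0016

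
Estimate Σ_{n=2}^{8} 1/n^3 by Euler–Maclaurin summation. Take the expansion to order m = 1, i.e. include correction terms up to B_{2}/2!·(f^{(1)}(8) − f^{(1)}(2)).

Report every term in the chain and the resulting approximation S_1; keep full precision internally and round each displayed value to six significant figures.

The integral term ∫_2^8 1/x^3 dx = 0.117188.
½[f(2) + f(8)] = ½[0.125000 + 0.00195312] = 0.0634766.
Running total after boundary: 0.180664.
Correction k=1: B_{2}/2! · (f^{(1)}(8) − f^{(1)}(2)) = 1/12 · (-0.000732422 − (-0.187500)) = 0.0155640.

S_1 ≈ 0.196228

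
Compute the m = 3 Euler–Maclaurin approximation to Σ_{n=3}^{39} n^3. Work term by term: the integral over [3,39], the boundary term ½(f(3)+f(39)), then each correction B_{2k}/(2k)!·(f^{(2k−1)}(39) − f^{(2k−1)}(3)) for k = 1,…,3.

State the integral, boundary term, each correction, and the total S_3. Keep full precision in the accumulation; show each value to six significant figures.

Integral: ∫_3^39 x^3 dx = 578340.
½[f(3) + f(39)] = ½[27.0000 + 59319.0] = 29673.0.
Running total after boundary: 608013.
k=1: B_{2}/(2)! × [f^{(1)}(39) − f^{(1)}(3)] = 1/12 × (4563.00 − 27.0000) = 378.000.
After k=1: 608391.
k=2: B_{4}/(4)! × [f^{(3)}(39) − f^{(3)}(3)] = −1/720 × (6.00000 − 6.00000) = 0.00000.
After k=2: 608391.
k=3: B_{6}/(6)! × [f^{(5)}(39) − f^{(5)}(3)] = 1/30240 × (0.00000 − 0.00000) = 0.00000.

S_3 ≈ 608391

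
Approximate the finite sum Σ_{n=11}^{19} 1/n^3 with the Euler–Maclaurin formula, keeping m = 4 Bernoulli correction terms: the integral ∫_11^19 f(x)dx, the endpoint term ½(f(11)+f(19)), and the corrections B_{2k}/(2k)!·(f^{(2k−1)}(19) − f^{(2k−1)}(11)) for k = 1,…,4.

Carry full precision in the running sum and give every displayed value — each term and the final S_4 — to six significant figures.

The integral term ∫_11^19 1/x^3 dx = 0.00274719.
½[f(11) + f(19)] = ½[0.000751315 + 0.000145794] = 0.000448554.
So far: 0.00319574.
Correction k=1: B_{2}/2! · (f^{(1)}(19) − f^{(1)}(11)) = 1/12 · (-2.30201e-05 − (-0.000204904)) = 1.51570e-05.
After k=1: 0.00321090.
Correction k=2: B_{4}/4! · (f^{(3)}(19) − f^{(3)}(11)) = −1/720 · (-1.27535e-06 − (-3.38684e-05)) = -4.52682e-08.
After k=2: 0.00321086.
Correction k=3: B_{6}/6! · (f^{(5)}(19) − f^{(5)}(11)) = 1/30240 · (-1.48379e-07 − (-1.17560e-05)) = 3.83849e-10.
After k=3: 0.00321086.
Correction k=4: B_{8}/8! · (f^{(7)}(19) − f^{(7)}(11)) = −1/1209600 · (-2.95935e-08 − (-6.99530e-06)) = -5.75868e-12.

S_4 ≈ 0.00321086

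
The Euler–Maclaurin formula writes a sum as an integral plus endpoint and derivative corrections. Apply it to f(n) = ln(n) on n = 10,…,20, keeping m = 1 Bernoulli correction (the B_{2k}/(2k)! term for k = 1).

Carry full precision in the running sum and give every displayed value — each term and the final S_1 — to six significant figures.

S_1 ≈ 29.5338

The integral term ∫_10^20 ln(x) dx = 26.8888.
Boundary: ½(f(10) + f(20)) = ½(2.30259 + 2.99573) = 2.64916.
Running total after boundary: 29.5380.
Order-1 term: 1/12 · (0.0500000 − 0.100000) = -0.00416667.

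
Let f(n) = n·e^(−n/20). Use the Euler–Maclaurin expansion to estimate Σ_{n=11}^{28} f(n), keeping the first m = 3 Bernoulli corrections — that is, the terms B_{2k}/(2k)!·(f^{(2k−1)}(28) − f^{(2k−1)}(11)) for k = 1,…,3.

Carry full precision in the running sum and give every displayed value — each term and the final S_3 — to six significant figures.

∫_11^28 x·e^(−x/20) dx evaluates to 120.976.
½[f(11) + f(28)] = ½[6.34645 + 6.90471] = 6.62558.
Running total after boundary: 127.601.
Order-1 term: 1/12 · (-0.0986388 − 0.259627) = -0.0298555.
After k=1: 127.572.
Order-2 term: −1/720 · (0.000986388 − 0.00353382) = 3.53810e-06.
After k=2: 127.572.
Order-3 term: 1/30240 · (5.54843e-06 − 1.60464e-05) = -3.47156e-10.

S_3 ≈ 127.572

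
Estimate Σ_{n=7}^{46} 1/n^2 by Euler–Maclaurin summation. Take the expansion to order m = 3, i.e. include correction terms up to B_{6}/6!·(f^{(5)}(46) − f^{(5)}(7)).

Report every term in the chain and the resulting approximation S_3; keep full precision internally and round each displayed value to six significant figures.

The integral term ∫_7^46 1/x^2 dx = 0.121118.
½[f(7) + f(46)] = ½[0.0204082 + 0.000472590] = 0.0104404.
Integral + boundary = 0.131558.
Correction k=1: B_{2}/2! · (f^{(1)}(46) − f^{(1)}(7)) = 1/12 · (-2.05474e-05 − (-0.00583090)) = 0.000484196.
After k=1: 0.132043.
Correction k=2: B_{4}/4! · (f^{(3)}(46) − f^{(3)}(7)) = −1/720 · (-1.16526e-07 − (-0.00142798)) = -1.98314e-06.
After k=2: 0.132041.
Correction k=3: B_{6}/6! · (f^{(5)}(46) − f^{(5)}(7)) = 1/30240 · (-1.65207e-09 − (-0.000874271)) = 2.89110e-08.

S_3 ≈ 0.132041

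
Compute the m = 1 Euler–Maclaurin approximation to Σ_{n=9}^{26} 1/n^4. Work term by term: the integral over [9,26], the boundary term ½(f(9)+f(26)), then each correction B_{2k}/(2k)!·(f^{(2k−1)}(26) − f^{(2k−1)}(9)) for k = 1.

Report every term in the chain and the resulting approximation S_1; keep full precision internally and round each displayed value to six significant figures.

∫_9^26 1/x^4 dx evaluates to 0.000438282.
Boundary: ½(f(9) + f(26)) = ½(0.000152416 + 2.18830e-06) = 7.73020e-05.
Running total after boundary: 0.000515584.
Correction k=1: B_{2}/2! · (f^{(1)}(26) − f^{(1)}(9)) = 1/12 · (-3.36661e-07 − (-6.77404e-05)) = 5.61697e-06.

S_1 ≈ 0.000521201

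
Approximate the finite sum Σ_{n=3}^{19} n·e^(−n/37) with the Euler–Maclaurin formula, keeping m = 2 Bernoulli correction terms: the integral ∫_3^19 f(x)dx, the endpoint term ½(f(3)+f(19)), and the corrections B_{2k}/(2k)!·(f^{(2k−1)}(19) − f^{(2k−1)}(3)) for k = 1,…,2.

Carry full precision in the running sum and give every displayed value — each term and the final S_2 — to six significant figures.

S_2 ≈ 131.895

Integral: ∫_3^19 x·e^(−x/37) dx = 124.873.
½[f(3) + f(19)] = ½[2.76636 + 11.3694] = 7.06788.
Running total after boundary: 131.941.
k=1: B_{2}/(2)! × [f^{(1)}(19) − f^{(1)}(3)] = 1/12 × (0.291108 − 0.847353) = -0.0463537.
Running total after k=1: 131.895.
k=2: B_{4}/(4)! × [f^{(3)}(19) − f^{(3)}(3)] = −1/720 × (0.00108684 − 0.00196610) = 1.22119e-06.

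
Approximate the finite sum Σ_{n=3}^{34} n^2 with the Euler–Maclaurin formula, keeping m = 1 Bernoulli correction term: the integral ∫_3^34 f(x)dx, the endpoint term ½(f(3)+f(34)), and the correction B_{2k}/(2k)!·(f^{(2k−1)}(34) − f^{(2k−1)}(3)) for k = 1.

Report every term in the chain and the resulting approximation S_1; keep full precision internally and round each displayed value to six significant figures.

S_1 ≈ 13680.0

Integral: ∫_3^34 x^2 dx = 13092.3.
Endpoint term: (f(3) + f(34))/2 = (9.00000 + 1156.00)/2 = 582.500.
Integral + boundary = 13674.8.
Correction k=1: B_{2}/2! · (f^{(1)}(34) − f^{(1)}(3)) = 1/12 · (68.0000 − 6.00000) = 5.16667.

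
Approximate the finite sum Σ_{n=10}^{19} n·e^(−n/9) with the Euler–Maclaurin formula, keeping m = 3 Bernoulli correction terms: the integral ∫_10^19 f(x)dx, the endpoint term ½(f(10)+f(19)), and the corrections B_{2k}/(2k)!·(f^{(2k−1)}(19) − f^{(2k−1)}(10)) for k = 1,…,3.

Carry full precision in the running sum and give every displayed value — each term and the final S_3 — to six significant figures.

Integral: ∫_10^19 x·e^(−x/9) dx = 25.7740.
Endpoint term: (f(10) + f(19))/2 = (3.29193 + 2.30096)/2 = 2.79645.
So far: 28.5704.
k=1: B_{2}/(2)! × [f^{(1)}(19) − f^{(1)}(10)] = 1/12 × (-0.134559 − (-0.0365770)) = -0.00816519.
Partial sum through k=1: 28.5622.
k=2: B_{4}/(4)! × [f^{(3)}(19) − f^{(3)}(10)] = −1/720 × (0.00132898 − 0.00767665) = 8.81621e-06.
Partial sum through k=2: 28.5623.
k=3: B_{6}/(6)! × [f^{(5)}(19) − f^{(5)}(10)] = 1/30240 × (5.33233e-05 − 0.000195122) = -4.68911e-09.

S_3 ≈ 28.5623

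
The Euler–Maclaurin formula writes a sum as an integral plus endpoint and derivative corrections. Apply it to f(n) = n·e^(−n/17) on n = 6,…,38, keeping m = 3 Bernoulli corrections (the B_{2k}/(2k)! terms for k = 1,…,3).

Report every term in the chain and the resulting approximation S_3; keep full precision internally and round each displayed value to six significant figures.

S_3 ≈ 178.807

∫_6^38 x·e^(−x/17) dx evaluates to 174.716.
Endpoint term: (f(6) + f(38))/2 = (4.21571 + 4.06451)/2 = 4.14011.
Running total after boundary: 178.856.
Correction k=1: B_{2}/2! · (f^{(1)}(38) − f^{(1)}(6)) = 1/12 · (-0.132128 − 0.454636) = -0.0488969.
After k=1: 178.807.
Correction k=2: B_{4}/4! · (f^{(3)}(38) − f^{(3)}(6)) = −1/720 · (0.000283022 − 0.00643555) = 8.54517e-06.
After k=2: 178.807.
Correction k=3: B_{6}/6! · (f^{(5)}(38) − f^{(5)}(6)) = 1/30240 · (3.54060e-06 − 3.90933e-05) = -1.17568e-09.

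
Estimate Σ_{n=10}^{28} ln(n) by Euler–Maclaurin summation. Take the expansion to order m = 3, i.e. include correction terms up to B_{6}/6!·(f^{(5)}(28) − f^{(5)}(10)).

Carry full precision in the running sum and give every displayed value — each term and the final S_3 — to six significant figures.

∫_10^28 ln(x) dx evaluates to 52.2759.
Endpoint term: (f(10) + f(28))/2 = (2.30259 + 3.33220)/2 = 2.81739.
Integral + boundary = 55.0933.
k=1: B_{2}/(2)! × [f^{(1)}(28) − f^{(1)}(10)] = 1/12 × (0.0357143 − 0.100000) = -0.00535714.
Running total after k=1: 55.0879.
k=2: B_{4}/(4)! × [f^{(3)}(28) − f^{(3)}(10)] = −1/720 × (9.11079e-05 − 0.00200000) = 2.65124e-06.
Running total after k=2: 55.0879.
k=3: B_{6}/(6)! × [f^{(5)}(28) − f^{(5)}(10)] = 1/30240 × (1.39451e-06 − 0.000240000) = -7.89039e-09.

S_3 ≈ 55.0879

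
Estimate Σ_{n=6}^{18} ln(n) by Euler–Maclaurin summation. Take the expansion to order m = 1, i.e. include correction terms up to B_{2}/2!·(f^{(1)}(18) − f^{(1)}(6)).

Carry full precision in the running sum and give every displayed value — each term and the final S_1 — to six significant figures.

S_1 ≈ 31.6079

∫_6^18 ln(x) dx evaluates to 29.2761.
Endpoint term: (f(6) + f(18))/2 = (1.79176 + 2.89037)/2 = 2.34107.
Integral + boundary = 31.6172.
Correction k=1: B_{2}/2! · (f^{(1)}(18) − f^{(1)}(6)) = 1/12 · (0.0555556 − 0.166667) = -0.00925926.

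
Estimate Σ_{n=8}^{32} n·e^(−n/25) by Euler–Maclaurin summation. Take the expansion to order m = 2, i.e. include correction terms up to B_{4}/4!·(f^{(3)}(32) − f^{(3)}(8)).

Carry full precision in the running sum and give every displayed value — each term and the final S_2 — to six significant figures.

Integral: ∫_8^32 x·e^(−x/25) dx = 202.870.
Endpoint term: (f(8) + f(32))/2 = (5.80919 + 8.89719)/2 = 7.35319.
So far: 210.223.
k=1: B_{2}/(2)! × [f^{(1)}(32) − f^{(1)}(8)] = 1/12 × (-0.0778504 − 0.493781) = -0.0476360.
Running total after k=1: 210.175.
k=2: B_{4}/(4)! × [f^{(3)}(32) − f^{(3)}(8)] = −1/720 × (0.000765159 − 0.00311373) = 3.26190e-06.

S_2 ≈ 210.175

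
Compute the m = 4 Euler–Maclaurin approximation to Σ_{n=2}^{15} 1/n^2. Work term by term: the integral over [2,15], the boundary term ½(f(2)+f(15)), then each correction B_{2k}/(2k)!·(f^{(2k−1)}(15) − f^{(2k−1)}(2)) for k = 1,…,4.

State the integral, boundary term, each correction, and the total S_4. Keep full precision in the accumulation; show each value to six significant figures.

The integral term ∫_2^15 1/x^2 dx = 0.433333.
½[f(2) + f(15)] = ½[0.250000 + 0.00444444] = 0.127222.
Running total after boundary: 0.560556.
Order-1 term: 1/12 · (-0.000592593 − (-0.250000)) = 0.0207840.
After k=1: 0.581340.
Order-2 term: −1/720 · (-3.16049e-05 − (-0.750000)) = -0.00104162.
After k=2: 0.580298.
Order-3 term: 1/30240 · (-4.21399e-06 − (-5.62500)) = 0.000186012.
After k=3: 0.580484.
Order-4 term: −1/1209600 · (-1.04882e-06 − (-78.7500)) = -6.51042e-05.

S_4 ≈ 0.580419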